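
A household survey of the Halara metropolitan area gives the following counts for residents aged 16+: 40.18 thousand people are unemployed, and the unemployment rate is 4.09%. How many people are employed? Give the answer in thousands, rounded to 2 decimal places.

Labor force = U / u = 40.18 / 0.0409 ≈ 982.40 thousand.
Employed = labor force − unemployed = 982.40 − 40.18 = 942.22 thousand.

About 942.22 thousand are employed.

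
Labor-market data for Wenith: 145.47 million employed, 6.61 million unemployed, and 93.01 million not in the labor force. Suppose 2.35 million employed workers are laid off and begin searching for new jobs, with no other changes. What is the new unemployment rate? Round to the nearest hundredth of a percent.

New unemployment rate ≈ 5.89%.

Initially, labor force = 145.47 + 6.61 = 152.08 million, so u = 6.61/152.08 = 4.35%.
After the change, employed falls and unemployed rises by 2.35; labor force unchanged → E = 143.12, U = 8.96, labor force = 152.08 million.
New unemployment rate = 8.96 / 152.08 = 5.89%.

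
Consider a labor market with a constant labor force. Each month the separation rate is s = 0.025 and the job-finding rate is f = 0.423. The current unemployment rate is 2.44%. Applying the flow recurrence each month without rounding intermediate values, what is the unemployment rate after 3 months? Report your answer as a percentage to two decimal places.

Unemployment rate after three months ≈ 5.05%.

With a fixed labor force, u_{t+1} = u_t + s·(1−u_t) − f·u_t = u_t·(1−s−f) + s.
Here 1−s−f = 0.552 and s = 0.025.
u_1 = 0.024400 × 0.552 + 0.025 = 0.038469.
u_2 = 0.038469 × 0.552 + 0.025 = 0.046235.
u_3 = 0.046235 × 0.552 + 0.025 = 0.050522.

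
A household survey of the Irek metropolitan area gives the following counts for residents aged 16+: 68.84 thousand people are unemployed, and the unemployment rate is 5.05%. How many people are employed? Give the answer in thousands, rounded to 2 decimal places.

About 1,294.33 thousand are employed.

Labor force = U / u = 68.84 / 0.0505 ≈ 1,363.17 thousand.
Employed = labor force − unemployed = 1,363.17 − 68.84 = 1,294.33 thousand.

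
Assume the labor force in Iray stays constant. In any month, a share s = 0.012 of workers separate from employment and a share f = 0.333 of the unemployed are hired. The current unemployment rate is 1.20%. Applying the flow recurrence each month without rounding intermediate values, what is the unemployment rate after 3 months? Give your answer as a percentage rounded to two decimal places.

With a fixed labor force, u_{t+1} = u_t + s·(1−u_t) − f·u_t = u_t·(1−s−f) + s.
Here 1−s−f = 0.655 and s = 0.012.
u_1 = 0.012000 × 0.655 + 0.012 = 0.019860.
u_2 = 0.019860 × 0.655 + 0.012 = 0.025008.
u_3 = 0.025008 × 0.655 + 0.012 = 0.028380.

Unemployment rate after three months ≈ 2.84%.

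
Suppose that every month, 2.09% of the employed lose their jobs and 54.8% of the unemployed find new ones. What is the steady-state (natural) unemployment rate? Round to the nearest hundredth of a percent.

Steady-state unemployment rate ≈ 3.67%.

At steady state the flows balance: s·E = f·U, so U/(E+U) = s/(s+f).
u* = 2.09 / (2.09 + 54.8) = 2.09 / 56.89 = 3.67%.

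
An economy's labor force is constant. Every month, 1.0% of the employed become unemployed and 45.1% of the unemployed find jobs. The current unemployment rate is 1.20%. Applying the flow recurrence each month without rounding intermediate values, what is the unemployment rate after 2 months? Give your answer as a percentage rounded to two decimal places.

With a fixed labor force, u_{t+1} = u_t + s·(1−u_t) − f·u_t = u_t·(1−s−f) + s.
Here 1−s−f = 0.539 and s = 0.010.
u_1 = 0.012000 × 0.539 + 0.010 = 0.016468.
u_2 = 0.016468 × 0.539 + 0.010 = 0.018876.

Unemployment rate after two months ≈ 1.89%.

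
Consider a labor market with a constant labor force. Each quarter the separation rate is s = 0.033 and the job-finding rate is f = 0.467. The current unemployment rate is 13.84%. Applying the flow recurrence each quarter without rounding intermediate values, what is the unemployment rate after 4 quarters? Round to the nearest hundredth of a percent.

Unemployment rate after four quarters ≈ 7.05%.

With a fixed labor force, u_{t+1} = u_t + s·(1−u_t) − f·u_t = u_t·(1−s−f) + s.
Here 1−s−f = 0.500 and s = 0.033.
u_1 = 0.138400 × 0.500 + 0.033 = 0.102200.
u_2 = 0.102200 × 0.500 + 0.033 = 0.084100.
u_3 = 0.084100 × 0.500 + 0.033 = 0.075050.
u_4 = 0.075050 × 0.500 + 0.033 = 0.070525.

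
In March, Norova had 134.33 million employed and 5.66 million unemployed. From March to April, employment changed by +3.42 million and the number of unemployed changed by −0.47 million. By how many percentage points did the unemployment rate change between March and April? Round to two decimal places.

The unemployment rate changed by −0.41 percentage points.

March: labor force = 134.33 + 5.66 = 139.99; u = 5.66/139.99 = 4.04%.
April: labor force = 137.75 + 5.19 = 142.94; u = 5.19/142.94 = 3.63%.
Change = 3.63% − 4.04% = −0.41 pp.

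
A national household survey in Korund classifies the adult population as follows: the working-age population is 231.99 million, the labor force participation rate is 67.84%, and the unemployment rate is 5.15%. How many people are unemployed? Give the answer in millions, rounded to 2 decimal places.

Labor force = 0.6784 × 231.99 = 157.38 million.
Unemployed = 0.0515 × 157.38 ≈ 8.11 million.

About 8.11 million are unemployed.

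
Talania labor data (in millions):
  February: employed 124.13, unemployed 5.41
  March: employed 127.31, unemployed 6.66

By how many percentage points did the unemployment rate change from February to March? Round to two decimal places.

The unemployment rate changed by +0.79 percentage points.

February: labor force = 124.13 + 5.41 = 129.54; u = 5.41/129.54 = 4.18%.
March: labor force = 127.31 + 6.66 = 133.97; u = 6.66/133.97 = 4.97%.
Change = 4.97% − 4.18% = +0.79 pp.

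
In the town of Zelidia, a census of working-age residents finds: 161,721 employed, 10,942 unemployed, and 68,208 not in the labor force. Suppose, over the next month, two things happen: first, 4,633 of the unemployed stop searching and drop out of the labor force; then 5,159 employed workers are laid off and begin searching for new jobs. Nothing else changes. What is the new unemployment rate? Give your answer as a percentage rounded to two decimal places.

Initially, labor force = 161,721 + 10,942 = 172,663, so u = 10,942/172,663 = 6.34%.
After the first change, unemployed and labor force both fall by 4,633 → E = 161,721, U = 6,309, labor force = 168,030.
After the second change, employed falls and unemployed rises by 5,159; labor force unchanged → E = 156,562, U = 11,468, labor force = 168,030.
New unemployment rate = 11,468 / 168,030 = 6.82%.

New unemployment rate ≈ 6.82%.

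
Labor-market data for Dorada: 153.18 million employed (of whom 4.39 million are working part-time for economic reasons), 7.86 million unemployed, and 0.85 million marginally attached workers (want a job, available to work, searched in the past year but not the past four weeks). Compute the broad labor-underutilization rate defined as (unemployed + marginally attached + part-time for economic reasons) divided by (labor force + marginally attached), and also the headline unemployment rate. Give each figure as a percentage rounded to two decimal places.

Broad underutilization rate ≈ 8.09%; headline unemployment rate ≈ 4.88%.

Labor force = 153.18 + 7.86 = 161.04 million.
Numerator = 7.86 + 0.85 + 4.39 = 13.10 million.
Denominator = 161.04 + 0.85 = 161.89 million.
Broad rate = 13.10 / 161.89 = 8.09%.
Headline unemployment rate = 7.86 / 161.04 = 4.88%.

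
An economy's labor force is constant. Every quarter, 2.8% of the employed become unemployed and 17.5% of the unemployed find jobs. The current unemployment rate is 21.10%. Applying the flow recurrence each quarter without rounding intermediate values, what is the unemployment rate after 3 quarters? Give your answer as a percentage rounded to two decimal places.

With a fixed labor force, u_{t+1} = u_t + s·(1−u_t) − f·u_t = u_t·(1−s−f) + s.
Here 1−s−f = 0.797 and s = 0.028.
u_1 = 0.211000 × 0.797 + 0.028 = 0.196167.
u_2 = 0.196167 × 0.797 + 0.028 = 0.184345.
u_3 = 0.184345 × 0.797 + 0.028 = 0.174923.

Unemployment rate after three quarters ≈ 17.49%.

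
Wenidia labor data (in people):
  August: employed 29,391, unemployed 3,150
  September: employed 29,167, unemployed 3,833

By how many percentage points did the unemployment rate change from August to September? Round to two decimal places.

The unemployment rate changed by +1.94 percentage points.

August: labor force = 29,391 + 3,150 = 32,541; u = 3,150/32,541 = 9.68%.
September: labor force = 29,167 + 3,833 = 33,000; u = 3,833/33,000 = 11.62%.
Change = 11.62% − 9.68% = +1.94 pp.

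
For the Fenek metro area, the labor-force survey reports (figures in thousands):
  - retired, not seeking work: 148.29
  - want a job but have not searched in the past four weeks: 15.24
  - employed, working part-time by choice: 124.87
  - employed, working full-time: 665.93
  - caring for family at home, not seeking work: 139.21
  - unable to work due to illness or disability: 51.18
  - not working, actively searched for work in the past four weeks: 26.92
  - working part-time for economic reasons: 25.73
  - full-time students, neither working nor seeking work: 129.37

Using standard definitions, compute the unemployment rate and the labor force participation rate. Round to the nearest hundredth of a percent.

Employed = 124.87 + 665.93 + 25.73 = 816.53 thousand (anyone who worked, including part-time for economic reasons, counts as employed).
Unemployed = 26.92 thousand.
Labor force = 816.53 + 26.92 = 843.45 thousand.
Not in labor force = 148.29 + 15.24 + 139.21 + 51.18 + 129.37 = 483.29 thousand (those not working and not actively searching are outside the labor force — including those who want a job but have given up searching).
Civilian working-age population = 843.45 + 483.29 = 1,326.74 thousand.
Unemployment rate = 26.92 / 843.45 = 3.19%.
Labor force participation rate = 843.45 / 1,326.74 = 63.57%.

Unemployment rate ≈ 3.19%; labor force participation rate ≈ 63.57%.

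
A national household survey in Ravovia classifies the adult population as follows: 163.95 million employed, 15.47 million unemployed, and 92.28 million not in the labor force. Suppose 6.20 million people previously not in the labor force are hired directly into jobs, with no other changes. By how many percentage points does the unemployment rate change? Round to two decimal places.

Initially, labor force = 163.95 + 15.47 = 179.42 million, so u = 15.47/179.42 = 8.62%.
After the change, employed and labor force both rise by 6.20; unemployed unchanged → E = 170.15, U = 15.47, labor force = 185.62 million.
New unemployment rate = 15.47 / 185.62 = 8.33%.
Change = 8.33% − 8.62% = −0.29 percentage points.

The unemployment rate changes by −0.29 percentage points.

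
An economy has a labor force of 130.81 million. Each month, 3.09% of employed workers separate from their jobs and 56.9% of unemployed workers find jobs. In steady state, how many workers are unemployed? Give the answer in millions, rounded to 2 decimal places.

About 6.74 million are unemployed in steady state.

Steady-state unemployment rate u* = s/(s+f) = 3.09/(3.09+56.9) = 0.051509.
Unemployed = u* × labor force = 0.051509 × 130.81 ≈ 6.74 million.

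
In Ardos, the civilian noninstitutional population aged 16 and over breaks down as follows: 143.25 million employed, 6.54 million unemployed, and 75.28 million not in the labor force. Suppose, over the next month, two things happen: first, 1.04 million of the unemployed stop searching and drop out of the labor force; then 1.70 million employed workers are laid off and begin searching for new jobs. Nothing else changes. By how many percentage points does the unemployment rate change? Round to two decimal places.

The unemployment rate changes by +0.47 percentage points.

Initially, labor force = 143.25 + 6.54 = 149.79 million, so u = 6.54/149.79 = 4.37%.
After the first change, unemployed and labor force both fall by 1.04 → E = 143.25, U = 5.50, labor force = 148.75 million.
After the second change, employed falls and unemployed rises by 1.70; labor force unchanged → E = 141.55, U = 7.20, labor force = 148.75 million.
New unemployment rate = 7.20 / 148.75 = 4.84%.
Change = 4.84% − 4.37% = +0.47 percentage points.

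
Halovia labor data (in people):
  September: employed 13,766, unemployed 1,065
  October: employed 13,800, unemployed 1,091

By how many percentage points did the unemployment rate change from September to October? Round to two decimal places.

The unemployment rate changed by +0.15 percentage points.

September: labor force = 13,766 + 1,065 = 14,831; u = 1,065/14,831 = 7.18%.
October: labor force = 13,800 + 1,091 = 14,891; u = 1,091/14,891 = 7.33%.
Change = 7.33% − 7.18% = +0.15 pp.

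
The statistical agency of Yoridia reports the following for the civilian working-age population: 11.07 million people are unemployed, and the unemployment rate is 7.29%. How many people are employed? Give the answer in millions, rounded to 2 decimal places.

Labor force = U / u = 11.07 / 0.0729 ≈ 151.85 million.
Employed = labor force − unemployed = 151.85 − 11.07 = 140.78 million.

About 140.78 million are employed.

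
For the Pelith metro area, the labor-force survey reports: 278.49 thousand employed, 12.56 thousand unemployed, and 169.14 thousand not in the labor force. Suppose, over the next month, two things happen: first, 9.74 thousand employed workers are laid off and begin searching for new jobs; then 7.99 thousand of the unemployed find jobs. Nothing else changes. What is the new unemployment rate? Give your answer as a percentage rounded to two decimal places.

Initially, labor force = 278.49 + 12.56 = 291.05 thousand, so u = 12.56/291.05 = 4.32%.
After the first change, employed falls and unemployed rises by 9.74; labor force unchanged → E = 268.75, U = 22.30, labor force = 291.05 thousand.
After the second change, unemployed falls and employed rises by 7.99; labor force unchanged → E = 276.74, U = 14.31, labor force = 291.05 thousand.
New unemployment rate = 14.31 / 291.05 = 4.92%.

New unemployment rate ≈ 4.92%.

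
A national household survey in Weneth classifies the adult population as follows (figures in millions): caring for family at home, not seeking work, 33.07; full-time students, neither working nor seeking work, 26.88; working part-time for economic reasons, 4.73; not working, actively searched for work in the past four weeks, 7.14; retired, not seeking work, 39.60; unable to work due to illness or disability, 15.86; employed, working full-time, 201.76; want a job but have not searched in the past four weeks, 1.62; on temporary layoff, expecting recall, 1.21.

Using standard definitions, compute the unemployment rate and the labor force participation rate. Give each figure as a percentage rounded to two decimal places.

Unemployment rate ≈ 3.89%; labor force participation rate ≈ 64.74%.

Employed = 4.73 + 201.76 = 206.49 million (anyone who worked, including part-time for economic reasons, counts as employed).
Unemployed = 7.14 + 1.21 = 8.35 million (jobless and actively searching, or on temporary layoff).
Labor force = 206.49 + 8.35 = 214.84 million.
Not in labor force = 33.07 + 26.88 + 39.60 + 15.86 + 1.62 = 117.03 million (those not working and not actively searching are outside the labor force — including those who want a job but have given up searching).
Civilian working-age population = 214.84 + 117.03 = 331.87 million.
Unemployment rate = 8.35 / 214.84 = 3.89%.
Labor force participation rate = 214.84 / 331.87 = 64.74%.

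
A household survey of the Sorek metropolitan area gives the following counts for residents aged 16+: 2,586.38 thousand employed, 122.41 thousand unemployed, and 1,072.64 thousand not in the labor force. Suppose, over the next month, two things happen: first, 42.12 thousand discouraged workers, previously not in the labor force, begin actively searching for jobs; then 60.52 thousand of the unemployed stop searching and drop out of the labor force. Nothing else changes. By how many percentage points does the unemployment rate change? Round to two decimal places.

Initially, labor force = 2,586.38 + 122.41 = 2,708.79 thousand, so u = 122.41/2,708.79 = 4.52%.
After the first change, unemployed and labor force both rise by 42.12 → E = 2,586.38, U = 164.53, labor force = 2,750.91 thousand.
After the second change, unemployed and labor force both fall by 60.52 → E = 2,586.38, U = 104.01, labor force = 2,690.39 thousand.
New unemployment rate = 104.01 / 2,690.39 = 3.87%.
Change = 3.87% − 4.52% = −0.65 percentage points.

The unemployment rate changes by −0.65 percentage points.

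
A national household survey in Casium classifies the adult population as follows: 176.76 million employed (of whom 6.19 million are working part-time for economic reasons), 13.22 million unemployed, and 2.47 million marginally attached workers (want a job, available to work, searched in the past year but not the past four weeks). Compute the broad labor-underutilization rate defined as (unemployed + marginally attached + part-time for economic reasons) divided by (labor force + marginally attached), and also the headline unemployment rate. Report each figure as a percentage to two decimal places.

Labor force = 176.76 + 13.22 = 189.98 million.
Numerator = 13.22 + 2.47 + 6.19 = 21.88 million.
Denominator = 189.98 + 2.47 = 192.45 million.
Broad rate = 21.88 / 192.45 = 11.37%.
Headline unemployment rate = 13.22 / 189.98 = 6.96%.

Broad underutilization rate ≈ 11.37%; headline unemployment rate ≈ 6.96%.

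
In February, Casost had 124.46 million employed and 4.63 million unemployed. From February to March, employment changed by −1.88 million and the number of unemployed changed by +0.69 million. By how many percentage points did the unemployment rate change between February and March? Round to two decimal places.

The unemployment rate changed by +0.57 percentage points.

February: labor force = 124.46 + 4.63 = 129.09; u = 4.63/129.09 = 3.59%.
March: labor force = 122.58 + 5.32 = 127.90; u = 5.32/127.90 = 4.16%.
Change = 4.16% − 3.59% = +0.57 pp.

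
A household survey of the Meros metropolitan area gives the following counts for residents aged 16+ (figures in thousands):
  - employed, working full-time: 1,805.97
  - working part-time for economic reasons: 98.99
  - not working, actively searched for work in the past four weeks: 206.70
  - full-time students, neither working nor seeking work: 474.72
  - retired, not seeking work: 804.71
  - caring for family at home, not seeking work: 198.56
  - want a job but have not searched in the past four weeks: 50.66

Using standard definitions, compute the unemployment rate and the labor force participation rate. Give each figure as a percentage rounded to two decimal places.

Unemployment rate ≈ 9.79%; labor force participation rate ≈ 58.01%.

Employed = 1,805.97 + 98.99 = 1,904.96 thousand (anyone who worked, including part-time for economic reasons, counts as employed).
Unemployed = 206.70 thousand.
Labor force = 1,904.96 + 206.70 = 2,111.66 thousand.
Not in labor force = 474.72 + 804.71 + 198.56 + 50.66 = 1,528.65 thousand (those not working and not actively searching are outside the labor force — including those who want a job but have given up searching).
Civilian working-age population = 2,111.66 + 1,528.65 = 3,640.31 thousand.
Unemployment rate = 206.70 / 2,111.66 = 9.79%.
Labor force participation rate = 2,111.66 / 3,640.31 = 58.01%.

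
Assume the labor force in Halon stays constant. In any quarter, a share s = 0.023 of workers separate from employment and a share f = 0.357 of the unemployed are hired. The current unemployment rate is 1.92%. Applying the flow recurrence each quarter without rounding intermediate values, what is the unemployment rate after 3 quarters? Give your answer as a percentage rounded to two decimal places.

With a fixed labor force, u_{t+1} = u_t + s·(1−u_t) − f·u_t = u_t·(1−s−f) + s.
Here 1−s−f = 0.620 and s = 0.023.
u_1 = 0.019200 × 0.620 + 0.023 = 0.034904.
u_2 = 0.034904 × 0.620 + 0.023 = 0.044640.
u_3 = 0.044640 × 0.620 + 0.023 = 0.050677.

Unemployment rate after three quarters ≈ 5.07%.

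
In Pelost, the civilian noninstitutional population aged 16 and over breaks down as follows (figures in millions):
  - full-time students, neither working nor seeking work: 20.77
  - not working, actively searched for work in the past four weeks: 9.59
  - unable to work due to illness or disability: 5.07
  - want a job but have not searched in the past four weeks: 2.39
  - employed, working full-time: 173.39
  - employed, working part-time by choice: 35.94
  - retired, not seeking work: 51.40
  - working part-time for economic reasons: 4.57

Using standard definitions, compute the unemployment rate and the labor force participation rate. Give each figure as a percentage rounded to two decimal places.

Unemployment rate ≈ 4.29%; labor force participation rate ≈ 73.73%.

Employed = 173.39 + 35.94 + 4.57 = 213.90 million (anyone who worked, including part-time for economic reasons, counts as employed).
Unemployed = 9.59 million.
Labor force = 213.90 + 9.59 = 223.49 million.
Not in labor force = 20.77 + 5.07 + 2.39 + 51.40 = 79.63 million (those not working and not actively searching are outside the labor force — including those who want a job but have given up searching).
Civilian working-age population = 223.49 + 79.63 = 303.12 million.
Unemployment rate = 9.59 / 223.49 = 4.29%.
Labor force participation rate = 223.49 / 303.12 = 73.73%.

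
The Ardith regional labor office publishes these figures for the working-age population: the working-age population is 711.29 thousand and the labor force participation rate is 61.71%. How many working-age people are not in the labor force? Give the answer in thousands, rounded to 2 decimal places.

Share not in the labor force = 1 − 0.6171 = 0.3829.
Not in labor force = 0.3829 × 711.29 ≈ 272.35 thousand.

About 272.35 thousand are not in the labor force.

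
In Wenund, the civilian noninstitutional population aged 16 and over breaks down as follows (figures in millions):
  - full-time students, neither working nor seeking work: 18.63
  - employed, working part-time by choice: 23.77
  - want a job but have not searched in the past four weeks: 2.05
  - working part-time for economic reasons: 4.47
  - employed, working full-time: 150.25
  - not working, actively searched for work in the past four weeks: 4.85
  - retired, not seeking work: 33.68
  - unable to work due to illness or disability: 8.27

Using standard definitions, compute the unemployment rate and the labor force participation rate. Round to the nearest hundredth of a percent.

Unemployment rate ≈ 2.65%; labor force participation rate ≈ 74.54%.

Employed = 23.77 + 4.47 + 150.25 = 178.49 million (anyone who worked, including part-time for economic reasons, counts as employed).
Unemployed = 4.85 million.
Labor force = 178.49 + 4.85 = 183.34 million.
Not in labor force = 18.63 + 2.05 + 33.68 + 8.27 = 62.63 million (those not working and not actively searching are outside the labor force — including those who want a job but have given up searching).
Civilian working-age population = 183.34 + 62.63 = 245.97 million.
Unemployment rate = 4.85 / 183.34 = 2.65%.
Labor force participation rate = 183.34 / 245.97 = 74.54%.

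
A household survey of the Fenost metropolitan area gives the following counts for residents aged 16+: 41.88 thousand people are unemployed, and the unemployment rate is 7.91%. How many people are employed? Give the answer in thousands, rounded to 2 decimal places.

About 487.58 thousand are employed.

Labor force = U / u = 41.88 / 0.0791 ≈ 529.46 thousand.
Employed = labor force − unemployed = 529.46 − 41.88 = 487.58 thousand.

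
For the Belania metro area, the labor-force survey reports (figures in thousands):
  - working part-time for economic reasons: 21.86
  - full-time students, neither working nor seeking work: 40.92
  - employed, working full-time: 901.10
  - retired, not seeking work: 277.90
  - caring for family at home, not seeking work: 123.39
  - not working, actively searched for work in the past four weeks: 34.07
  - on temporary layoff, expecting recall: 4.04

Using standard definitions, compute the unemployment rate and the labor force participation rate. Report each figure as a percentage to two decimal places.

Employed = 21.86 + 901.10 = 922.96 thousand (anyone who worked, including part-time for economic reasons, counts as employed).
Unemployed = 34.07 + 4.04 = 38.11 thousand (jobless and actively searching, or on temporary layoff).
Labor force = 922.96 + 38.11 = 961.07 thousand.
Not in labor force = 40.92 + 277.90 + 123.39 = 442.21 thousand (those not working and not actively searching are outside the labor force).
Civilian working-age population = 961.07 + 442.21 = 1,403.28 thousand.
Unemployment rate = 38.11 / 961.07 = 3.97%.
Labor force participation rate = 961.07 / 1,403.28 = 68.49%.

Unemployment rate ≈ 3.97%; labor force participation rate ≈ 68.49%.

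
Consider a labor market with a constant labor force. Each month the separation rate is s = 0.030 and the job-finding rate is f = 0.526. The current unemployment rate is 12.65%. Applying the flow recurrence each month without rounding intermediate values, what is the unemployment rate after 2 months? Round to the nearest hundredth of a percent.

With a fixed labor force, u_{t+1} = u_t + s·(1−u_t) − f·u_t = u_t·(1−s−f) + s.
Here 1−s−f = 0.444 and s = 0.030.
u_1 = 0.126500 × 0.444 + 0.030 = 0.086166.
u_2 = 0.086166 × 0.444 + 0.030 = 0.068258.

Unemployment rate after two months ≈ 6.83%.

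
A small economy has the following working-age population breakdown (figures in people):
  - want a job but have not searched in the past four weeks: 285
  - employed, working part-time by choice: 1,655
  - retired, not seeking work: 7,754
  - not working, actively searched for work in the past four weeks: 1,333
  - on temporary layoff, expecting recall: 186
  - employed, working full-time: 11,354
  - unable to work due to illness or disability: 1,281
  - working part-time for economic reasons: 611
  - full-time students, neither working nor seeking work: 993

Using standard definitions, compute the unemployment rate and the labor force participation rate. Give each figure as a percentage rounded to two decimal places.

Employed = 1,655 + 11,354 + 611 = 13,620 (anyone who worked, including part-time for economic reasons, counts as employed).
Unemployed = 1,333 + 186 = 1,519 (jobless and actively searching, or on temporary layoff).
Labor force = 13,620 + 1,519 = 15,139.
Not in labor force = 285 + 7,754 + 1,281 + 993 = 10,313 (those not working and not actively searching are outside the labor force — including those who want a job but have given up searching).
Civilian working-age population = 15,139 + 10,313 = 25,452.
Unemployment rate = 1,519 / 15,139 = 10.03%.
Labor force participation rate = 15,139 / 25,452 = 59.48%.

Unemployment rate ≈ 10.03%; labor force participation rate ≈ 59.48%.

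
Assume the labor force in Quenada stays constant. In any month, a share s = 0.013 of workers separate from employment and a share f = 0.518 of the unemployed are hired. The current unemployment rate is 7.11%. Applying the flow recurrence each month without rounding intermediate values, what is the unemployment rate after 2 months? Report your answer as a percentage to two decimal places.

With a fixed labor force, u_{t+1} = u_t + s·(1−u_t) − f·u_t = u_t·(1−s−f) + s.
Here 1−s−f = 0.469 and s = 0.013.
u_1 = 0.071100 × 0.469 + 0.013 = 0.046346.
u_2 = 0.046346 × 0.469 + 0.013 = 0.034736.

Unemployment rate after two months ≈ 3.47%.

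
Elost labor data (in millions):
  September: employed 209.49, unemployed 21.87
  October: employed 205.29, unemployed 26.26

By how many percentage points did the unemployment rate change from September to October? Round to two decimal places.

September: labor force = 209.49 + 21.87 = 231.36; u = 21.87/231.36 = 9.45%.
October: labor force = 205.29 + 26.26 = 231.55; u = 26.26/231.55 = 11.34%.
Change = 11.34% − 9.45% = +1.89 pp.

The unemployment rate changed by +1.89 percentage points.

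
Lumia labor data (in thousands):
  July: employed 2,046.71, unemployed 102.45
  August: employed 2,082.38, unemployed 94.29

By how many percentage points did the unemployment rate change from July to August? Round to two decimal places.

July: labor force = 2,046.71 + 102.45 = 2,149.16; u = 102.45/2,149.16 = 4.77%.
August: labor force = 2,082.38 + 94.29 = 2,176.67; u = 94.29/2,176.67 = 4.33%.
Change = 4.33% − 4.77% = −0.44 pp.

The unemployment rate changed by −0.44 percentage points.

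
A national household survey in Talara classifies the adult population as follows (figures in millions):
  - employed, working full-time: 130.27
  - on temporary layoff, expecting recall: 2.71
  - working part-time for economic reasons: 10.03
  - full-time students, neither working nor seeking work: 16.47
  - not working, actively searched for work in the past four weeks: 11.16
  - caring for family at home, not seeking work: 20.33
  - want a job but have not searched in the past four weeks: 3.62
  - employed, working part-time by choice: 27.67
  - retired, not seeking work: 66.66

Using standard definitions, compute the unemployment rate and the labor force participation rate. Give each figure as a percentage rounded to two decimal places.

Employed = 130.27 + 10.03 + 27.67 = 167.97 million (anyone who worked, including part-time for economic reasons, counts as employed).
Unemployed = 2.71 + 11.16 = 13.87 million (jobless and actively searching, or on temporary layoff).
Labor force = 167.97 + 13.87 = 181.84 million.
Not in labor force = 16.47 + 20.33 + 3.62 + 66.66 = 107.08 million (those not working and not actively searching are outside the labor force — including those who want a job but have given up searching).
Civilian working-age population = 181.84 + 107.08 = 288.92 million.
Unemployment rate = 13.87 / 181.84 = 7.63%.
Labor force participation rate = 181.84 / 288.92 = 62.94%.

Unemployment rate ≈ 7.63%; labor force participation rate ≈ 62.94%.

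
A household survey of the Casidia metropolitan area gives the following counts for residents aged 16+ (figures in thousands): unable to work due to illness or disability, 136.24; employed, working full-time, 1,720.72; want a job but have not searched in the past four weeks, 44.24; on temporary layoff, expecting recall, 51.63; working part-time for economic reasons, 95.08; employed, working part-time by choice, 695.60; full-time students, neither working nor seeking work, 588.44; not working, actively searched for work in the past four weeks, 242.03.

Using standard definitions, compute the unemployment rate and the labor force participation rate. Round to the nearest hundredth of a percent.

Employed = 1,720.72 + 95.08 + 695.60 = 2,511.40 thousand (anyone who worked, including part-time for economic reasons, counts as employed).
Unemployed = 51.63 + 242.03 = 293.66 thousand (jobless and actively searching, or on temporary layoff).
Labor force = 2,511.40 + 293.66 = 2,805.06 thousand.
Not in labor force = 136.24 + 44.24 + 588.44 = 768.92 thousand (those not working and not actively searching are outside the labor force — including those who want a job but have given up searching).
Civilian working-age population = 2,805.06 + 768.92 = 3,573.98 thousand.
Unemployment rate = 293.66 / 2,805.06 = 10.47%.
Labor force participation rate = 2,805.06 / 3,573.98 = 78.49%.

Unemployment rate ≈ 10.47%; labor force participation rate ≈ 78.49%.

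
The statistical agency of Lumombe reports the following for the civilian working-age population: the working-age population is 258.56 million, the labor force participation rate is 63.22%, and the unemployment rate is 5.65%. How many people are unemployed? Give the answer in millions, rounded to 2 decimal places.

Labor force = 0.6322 × 258.56 = 163.46 million.
Unemployed = 0.0565 × 163.46 ≈ 9.24 million.

About 9.24 million are unemployed.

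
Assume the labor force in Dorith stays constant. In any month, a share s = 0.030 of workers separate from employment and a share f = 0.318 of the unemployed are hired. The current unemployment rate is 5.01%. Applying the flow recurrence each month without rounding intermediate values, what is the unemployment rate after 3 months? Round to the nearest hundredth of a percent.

With a fixed labor force, u_{t+1} = u_t + s·(1−u_t) − f·u_t = u_t·(1−s−f) + s.
Here 1−s−f = 0.652 and s = 0.030.
u_1 = 0.050100 × 0.652 + 0.030 = 0.062665.
u_2 = 0.062665 × 0.652 + 0.030 = 0.070858.
u_3 = 0.070858 × 0.652 + 0.030 = 0.076199.

Unemployment rate after three months ≈ 7.62%.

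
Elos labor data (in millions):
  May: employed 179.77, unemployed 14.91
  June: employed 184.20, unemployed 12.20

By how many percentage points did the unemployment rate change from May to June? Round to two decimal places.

The unemployment rate changed by −1.45 percentage points.

May: labor force = 179.77 + 14.91 = 194.68; u = 14.91/194.68 = 7.66%.
June: labor force = 184.20 + 12.20 = 196.40; u = 12.20/196.40 = 6.21%.
Change = 6.21% − 7.66% = −1.45 pp.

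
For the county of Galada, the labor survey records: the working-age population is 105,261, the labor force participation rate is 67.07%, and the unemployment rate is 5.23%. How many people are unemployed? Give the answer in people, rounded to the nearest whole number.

Labor force = 0.6707 × 105,261 = 70,599.
Unemployed = 0.0523 × 70,599 ≈ 3,692.

About 3,692 are unemployed.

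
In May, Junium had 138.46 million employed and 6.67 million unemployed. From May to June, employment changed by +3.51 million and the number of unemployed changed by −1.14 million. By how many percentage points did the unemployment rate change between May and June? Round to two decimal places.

The unemployment rate changed by −0.85 percentage points.

May: labor force = 138.46 + 6.67 = 145.13; u = 6.67/145.13 = 4.60%.
June: labor force = 141.97 + 5.53 = 147.50; u = 5.53/147.50 = 3.75%.
Change = 3.75% − 4.60% = −0.85 pp.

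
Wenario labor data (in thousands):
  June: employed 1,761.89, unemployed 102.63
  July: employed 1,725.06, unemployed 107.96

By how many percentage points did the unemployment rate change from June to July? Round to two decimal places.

The unemployment rate changed by +0.39 percentage points.

June: labor force = 1,761.89 + 102.63 = 1,864.52; u = 102.63/1,864.52 = 5.50%.
July: labor force = 1,725.06 + 107.96 = 1,833.02; u = 107.96/1,833.02 = 5.89%.
Change = 5.89% − 5.50% = +0.39 pp.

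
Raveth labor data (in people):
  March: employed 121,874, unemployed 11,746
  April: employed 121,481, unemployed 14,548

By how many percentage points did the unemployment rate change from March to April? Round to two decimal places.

The unemployment rate changed by +1.90 percentage points.

March: labor force = 121,874 + 11,746 = 133,620; u = 11,746/133,620 = 8.79%.
April: labor force = 121,481 + 14,548 = 136,029; u = 14,548/136,029 = 10.69%.
Change = 10.69% − 8.79% = +1.90 pp.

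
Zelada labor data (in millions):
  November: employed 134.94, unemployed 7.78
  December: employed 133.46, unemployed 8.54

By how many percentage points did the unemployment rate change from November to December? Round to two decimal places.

The unemployment rate changed by +0.56 percentage points.

November: labor force = 134.94 + 7.78 = 142.72; u = 7.78/142.72 = 5.45%.
December: labor force = 133.46 + 8.54 = 142.00; u = 8.54/142.00 = 6.01%.
Change = 6.01% − 5.45% = +0.56 pp.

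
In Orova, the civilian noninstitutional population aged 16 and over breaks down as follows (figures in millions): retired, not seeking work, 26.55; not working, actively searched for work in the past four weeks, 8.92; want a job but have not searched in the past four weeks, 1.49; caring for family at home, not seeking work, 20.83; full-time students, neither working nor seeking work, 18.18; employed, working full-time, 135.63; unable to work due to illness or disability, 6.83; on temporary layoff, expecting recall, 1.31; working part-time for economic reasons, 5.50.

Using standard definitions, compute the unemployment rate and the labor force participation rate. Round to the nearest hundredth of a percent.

Employed = 135.63 + 5.50 = 141.13 million (anyone who worked, including part-time for economic reasons, counts as employed).
Unemployed = 8.92 + 1.31 = 10.23 million (jobless and actively searching, or on temporary layoff).
Labor force = 141.13 + 10.23 = 151.36 million.
Not in labor force = 26.55 + 1.49 + 20.83 + 18.18 + 6.83 = 73.88 million (those not working and not actively searching are outside the labor force — including those who want a job but have given up searching).
Civilian working-age population = 151.36 + 73.88 = 225.24 million.
Unemployment rate = 10.23 / 151.36 = 6.76%.
Labor force participation rate = 151.36 / 225.24 = 67.20%.

Unemployment rate ≈ 6.76%; labor force participation rate ≈ 67.20%.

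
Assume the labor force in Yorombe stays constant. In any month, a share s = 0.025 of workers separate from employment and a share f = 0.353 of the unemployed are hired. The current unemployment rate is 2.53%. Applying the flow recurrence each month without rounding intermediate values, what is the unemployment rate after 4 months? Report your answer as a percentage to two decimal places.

With a fixed labor force, u_{t+1} = u_t + s·(1−u_t) − f·u_t = u_t·(1−s−f) + s.
Here 1−s−f = 0.622 and s = 0.025.
u_1 = 0.025300 × 0.622 + 0.025 = 0.040737.
u_2 = 0.040737 × 0.622 + 0.025 = 0.050338.
u_3 = 0.050338 × 0.622 + 0.025 = 0.056310.
u_4 = 0.056310 × 0.622 + 0.025 = 0.060025.

Unemployment rate after four months ≈ 6.00%.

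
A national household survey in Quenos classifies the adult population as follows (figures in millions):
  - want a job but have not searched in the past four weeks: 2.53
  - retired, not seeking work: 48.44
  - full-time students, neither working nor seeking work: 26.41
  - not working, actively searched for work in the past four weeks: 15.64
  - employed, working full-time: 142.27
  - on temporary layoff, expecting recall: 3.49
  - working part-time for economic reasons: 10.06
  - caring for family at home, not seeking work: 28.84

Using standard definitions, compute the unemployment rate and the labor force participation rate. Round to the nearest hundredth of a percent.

Employed = 142.27 + 10.06 = 152.33 million (anyone who worked, including part-time for economic reasons, counts as employed).
Unemployed = 15.64 + 3.49 = 19.13 million (jobless and actively searching, or on temporary layoff).
Labor force = 152.33 + 19.13 = 171.46 million.
Not in labor force = 2.53 + 48.44 + 26.41 + 28.84 = 106.22 million (those not working and not actively searching are outside the labor force — including those who want a job but have given up searching).
Civilian working-age population = 171.46 + 106.22 = 277.68 million.
Unemployment rate = 19.13 / 171.46 = 11.16%.
Labor force participation rate = 171.46 / 277.68 = 61.75%.

Unemployment rate ≈ 11.16%; labor force participation rate ≈ 61.75%.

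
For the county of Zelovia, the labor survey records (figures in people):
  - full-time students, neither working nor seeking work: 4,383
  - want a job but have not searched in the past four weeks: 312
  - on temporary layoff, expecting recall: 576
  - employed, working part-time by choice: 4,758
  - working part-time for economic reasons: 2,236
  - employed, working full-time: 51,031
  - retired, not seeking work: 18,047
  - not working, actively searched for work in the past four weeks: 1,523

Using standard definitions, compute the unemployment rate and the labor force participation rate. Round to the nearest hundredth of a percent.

Employed = 4,758 + 2,236 + 51,031 = 58,025 (anyone who worked, including part-time for economic reasons, counts as employed).
Unemployed = 576 + 1,523 = 2,099 (jobless and actively searching, or on temporary layoff).
Labor force = 58,025 + 2,099 = 60,124.
Not in labor force = 4,383 + 312 + 18,047 = 22,742 (those not working and not actively searching are outside the labor force — including those who want a job but have given up searching).
Civilian working-age population = 60,124 + 22,742 = 82,866.
Unemployment rate = 2,099 / 60,124 = 3.49%.
Labor force participation rate = 60,124 / 82,866 = 72.56%.

Unemployment rate ≈ 3.49%; labor force participation rate ≈ 72.56%.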